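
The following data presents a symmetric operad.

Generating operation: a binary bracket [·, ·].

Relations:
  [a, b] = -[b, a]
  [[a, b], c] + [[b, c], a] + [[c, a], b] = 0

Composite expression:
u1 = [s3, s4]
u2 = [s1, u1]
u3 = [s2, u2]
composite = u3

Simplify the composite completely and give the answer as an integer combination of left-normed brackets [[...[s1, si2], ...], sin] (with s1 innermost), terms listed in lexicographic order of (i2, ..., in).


Antisymmetry and Jacobi reduce to s1-anchored left-normed brackets.
Composite bracket: [s2, [s1, [s3, s4]]]
Full expansion: 8 signed words from ab - ba (2^3 = 8).
The s1-initial words carry the normal form:
  s1s3s4s2 appears with sign -1, giving the term -[[[s1, s3], s4], s2]
  s1s4s3s2 appears with sign +1, giving the term +[[[s1, s4], s3], s2]

-[[[s1, s3], s4], s2] + [[[s1, s4], s3], s2]


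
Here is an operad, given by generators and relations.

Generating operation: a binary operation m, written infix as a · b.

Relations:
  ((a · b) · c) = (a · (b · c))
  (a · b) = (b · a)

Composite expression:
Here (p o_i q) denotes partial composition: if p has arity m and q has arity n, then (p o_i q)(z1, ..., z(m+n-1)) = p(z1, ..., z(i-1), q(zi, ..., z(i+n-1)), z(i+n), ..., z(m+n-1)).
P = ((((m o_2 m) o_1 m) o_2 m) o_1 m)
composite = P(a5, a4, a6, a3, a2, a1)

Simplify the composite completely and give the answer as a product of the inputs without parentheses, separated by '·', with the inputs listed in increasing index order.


Shape and order are irrelevant to m; the a-input set decides.
(a5 · a4) flattens to a5 · a4
(a6 · a3) flattens to a6 · a3
((a5 · a4) · (a6 · a3)) flattens to a5 · a4 · a6 · a3
(a2 · a1) flattens to a2 · a1
(((a5 · a4) · (a6 · a3)) · (a2 · a1)) flattens to a5 · a4 · a6 · a3 · a2 · a1
putting the inputs in ascending order: a1 · a2 · a3 · a4 · a5 · a6

a1 · a2 · a3 · a4 · a5 · a6


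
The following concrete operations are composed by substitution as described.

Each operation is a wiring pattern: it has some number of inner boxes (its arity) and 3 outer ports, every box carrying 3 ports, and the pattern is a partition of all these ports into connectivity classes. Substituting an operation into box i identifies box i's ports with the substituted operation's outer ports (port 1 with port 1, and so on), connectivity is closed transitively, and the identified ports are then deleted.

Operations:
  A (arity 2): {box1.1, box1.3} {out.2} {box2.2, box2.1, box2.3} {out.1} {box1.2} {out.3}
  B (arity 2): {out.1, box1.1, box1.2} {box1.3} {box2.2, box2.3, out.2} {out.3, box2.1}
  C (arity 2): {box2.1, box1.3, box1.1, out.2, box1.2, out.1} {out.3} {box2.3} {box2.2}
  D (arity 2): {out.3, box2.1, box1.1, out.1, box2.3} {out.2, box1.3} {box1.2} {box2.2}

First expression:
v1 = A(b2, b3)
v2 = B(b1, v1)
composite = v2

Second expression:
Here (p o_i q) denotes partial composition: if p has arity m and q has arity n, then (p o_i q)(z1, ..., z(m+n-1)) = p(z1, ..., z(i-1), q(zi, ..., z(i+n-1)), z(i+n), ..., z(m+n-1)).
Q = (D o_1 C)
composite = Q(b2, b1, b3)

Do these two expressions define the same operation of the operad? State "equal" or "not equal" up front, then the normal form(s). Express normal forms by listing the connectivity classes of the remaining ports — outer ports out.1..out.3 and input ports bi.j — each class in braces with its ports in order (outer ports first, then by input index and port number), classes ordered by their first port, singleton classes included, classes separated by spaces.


not equal; the first gives {out.1, b1.1, b1.2} {out.2} {out.3} {b1.3} {b2.1, b2.3} {b2.2} {b3.1, b3.2, b3.3} and the second {out.1, out.3, b1.1, b2.1, b2.2, b2.3, b3.1, b3.3} {out.2} {b1.2} {b1.3} {b3.2}

In normal form, the first expression is {out.1, b1.1, b1.2} {out.2} {out.3} {b1.3} {b2.1, b2.3} {b2.2} {b3.1, b3.2, b3.3}
In normal form, the second expression is {out.1, out.3, b1.1, b2.1, b2.2, b2.3, b3.1, b3.3} {out.2} {b1.2} {b1.3} {b3.2}
Different reductions; not equal.


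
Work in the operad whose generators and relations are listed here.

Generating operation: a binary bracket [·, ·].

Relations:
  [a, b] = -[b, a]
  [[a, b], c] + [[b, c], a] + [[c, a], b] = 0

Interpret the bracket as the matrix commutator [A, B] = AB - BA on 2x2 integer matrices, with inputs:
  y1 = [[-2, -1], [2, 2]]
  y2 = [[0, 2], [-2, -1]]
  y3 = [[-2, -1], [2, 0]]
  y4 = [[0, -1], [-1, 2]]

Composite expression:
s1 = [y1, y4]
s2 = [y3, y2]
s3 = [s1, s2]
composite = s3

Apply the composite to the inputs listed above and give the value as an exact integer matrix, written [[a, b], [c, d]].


[y1, y4] = [[3, 2], [-8, -3]]
[y3, y2] = [[-2, -3], [-2, 2]]
[[y1, y4], [y3, y2]] = [[-28, -10], [44, 28]]

[[-28, -10], [44, 28]]


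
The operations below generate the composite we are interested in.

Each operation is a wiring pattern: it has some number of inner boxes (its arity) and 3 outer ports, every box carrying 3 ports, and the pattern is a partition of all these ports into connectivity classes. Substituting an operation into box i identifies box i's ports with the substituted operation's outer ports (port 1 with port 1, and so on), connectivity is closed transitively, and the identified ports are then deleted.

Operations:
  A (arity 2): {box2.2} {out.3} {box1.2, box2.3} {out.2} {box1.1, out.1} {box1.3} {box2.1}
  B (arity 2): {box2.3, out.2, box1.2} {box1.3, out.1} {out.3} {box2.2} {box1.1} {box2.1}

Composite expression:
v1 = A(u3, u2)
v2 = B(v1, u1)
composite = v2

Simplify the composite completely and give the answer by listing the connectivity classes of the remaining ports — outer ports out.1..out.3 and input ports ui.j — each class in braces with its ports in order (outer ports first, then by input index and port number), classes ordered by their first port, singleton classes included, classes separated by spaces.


{out.1} {out.2, u1.3} {out.3} {u1.1} {u1.2} {u2.1} {u2.2} {u2.3, u3.2} {u3.1} {u3.3}

Treat the ports identified at B as solder joints: merge, then drop.
after A, the pattern on (u3, u2) reads {out.1, u3.1} {out.2} {out.3} {u2.1} {u2.2} {u2.3, u3.2} {u3.3} (out.j = its outer ports)
after B, the pattern on (u3, u2, u1) reads {out.1} {out.2, u1.3} {out.3} {u1.1} {u1.2} {u2.1} {u2.2} {u2.3, u3.2} {u3.1} {u3.3} (out.j = its outer ports)


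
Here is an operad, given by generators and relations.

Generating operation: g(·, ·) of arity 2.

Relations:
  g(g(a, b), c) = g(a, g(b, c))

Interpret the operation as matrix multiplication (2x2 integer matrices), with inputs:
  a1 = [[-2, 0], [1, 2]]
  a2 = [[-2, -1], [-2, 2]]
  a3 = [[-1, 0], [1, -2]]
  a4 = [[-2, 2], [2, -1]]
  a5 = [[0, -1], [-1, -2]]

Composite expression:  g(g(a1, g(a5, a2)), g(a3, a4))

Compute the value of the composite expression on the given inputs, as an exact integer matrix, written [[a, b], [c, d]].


g(a5, a2) = [[2, -2], [6, -3]]
g(a1, g(a5, a2)) = [[-4, 4], [14, -8]]
g(a3, a4) = [[2, -2], [-6, 4]]
g(g(a1, g(a5, a2)), g(a3, a4)) = [[-32, 24], [76, -60]]

[[-32, 24], [76, -60]]


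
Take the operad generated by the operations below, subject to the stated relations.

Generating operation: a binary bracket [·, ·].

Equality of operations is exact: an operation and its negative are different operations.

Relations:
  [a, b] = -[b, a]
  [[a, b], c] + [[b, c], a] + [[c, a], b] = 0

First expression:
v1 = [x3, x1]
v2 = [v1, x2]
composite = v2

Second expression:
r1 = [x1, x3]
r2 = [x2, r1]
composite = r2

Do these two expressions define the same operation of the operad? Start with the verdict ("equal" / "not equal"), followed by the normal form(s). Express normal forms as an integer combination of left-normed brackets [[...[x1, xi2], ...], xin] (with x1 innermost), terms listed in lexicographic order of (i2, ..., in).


equal; the common form is -[[x1, x3], x2]

Normal form of the first expression: -[[x1, x3], x2]
Normal form of the second expression: -[[x1, x3], x2]
Same normal form: equal.


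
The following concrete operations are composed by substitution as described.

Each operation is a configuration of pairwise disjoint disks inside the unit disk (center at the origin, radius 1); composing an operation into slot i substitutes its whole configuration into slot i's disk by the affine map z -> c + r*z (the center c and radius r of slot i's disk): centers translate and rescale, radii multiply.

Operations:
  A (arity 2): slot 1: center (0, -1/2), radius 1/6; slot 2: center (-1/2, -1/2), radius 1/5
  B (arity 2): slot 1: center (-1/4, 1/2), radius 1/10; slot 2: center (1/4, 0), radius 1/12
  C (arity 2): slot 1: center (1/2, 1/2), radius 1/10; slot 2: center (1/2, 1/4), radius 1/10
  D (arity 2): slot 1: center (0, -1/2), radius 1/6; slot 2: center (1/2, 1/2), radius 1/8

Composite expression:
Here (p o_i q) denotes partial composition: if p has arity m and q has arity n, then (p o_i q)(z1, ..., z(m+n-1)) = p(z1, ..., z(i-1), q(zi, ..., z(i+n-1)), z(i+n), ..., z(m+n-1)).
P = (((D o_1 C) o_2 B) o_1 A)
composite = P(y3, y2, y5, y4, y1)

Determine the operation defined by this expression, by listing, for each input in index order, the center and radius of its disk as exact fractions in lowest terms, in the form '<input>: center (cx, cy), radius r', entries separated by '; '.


Each y-disk chains the slot maps above it in D; radii multiply.
input y3: composing its 3 substitution steps yields center (1/12, -17/40), radius 1/360
input y2: composing its 3 substitution steps yields center (3/40, -17/40), radius 1/300
input y5: composing its 3 substitution steps yields center (19/240, -9/20), radius 1/600
input y4: composing its 3 substitution steps yields center (7/80, -11/24), radius 1/720
input y1: composing its 1 substitution step yields center (1/2, 1/2), radius 1/8

y1: center (1/2, 1/2), radius 1/8; y2: center (3/40, -17/40), radius 1/300; y3: center (1/12, -17/40), radius 1/360; y4: center (7/80, -11/24), radius 1/720; y5: center (19/240, -9/20), radius 1/600


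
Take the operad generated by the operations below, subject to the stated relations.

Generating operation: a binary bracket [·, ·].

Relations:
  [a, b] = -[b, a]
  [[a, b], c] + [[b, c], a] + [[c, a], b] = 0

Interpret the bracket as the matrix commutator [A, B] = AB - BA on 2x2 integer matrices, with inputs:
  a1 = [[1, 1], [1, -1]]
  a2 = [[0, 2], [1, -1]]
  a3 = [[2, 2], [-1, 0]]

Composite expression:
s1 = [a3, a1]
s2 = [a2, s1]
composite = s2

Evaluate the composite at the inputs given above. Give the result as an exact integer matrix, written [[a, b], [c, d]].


[[-6, -14], [10, 6]]

[a3, a1] = [[3, -2], [-4, -3]]
[a2, [a3, a1]] = [[-6, -14], [10, 6]]


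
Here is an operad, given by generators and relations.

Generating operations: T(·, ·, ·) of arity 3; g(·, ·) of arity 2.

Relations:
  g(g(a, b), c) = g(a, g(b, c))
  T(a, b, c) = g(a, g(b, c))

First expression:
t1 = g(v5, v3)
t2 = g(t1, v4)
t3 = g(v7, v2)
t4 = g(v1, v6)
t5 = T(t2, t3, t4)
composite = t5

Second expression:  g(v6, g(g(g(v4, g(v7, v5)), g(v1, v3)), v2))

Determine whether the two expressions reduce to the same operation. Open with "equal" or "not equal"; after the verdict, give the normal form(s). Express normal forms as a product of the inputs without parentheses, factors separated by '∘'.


not equal; the first gives v5 ∘ v3 ∘ v4 ∘ v7 ∘ v2 ∘ v1 ∘ v6 and the second v6 ∘ v4 ∘ v7 ∘ v5 ∘ v1 ∘ v3 ∘ v2

The first expression reduces to v5 ∘ v3 ∘ v4 ∘ v7 ∘ v2 ∘ v1 ∘ v6
The second expression reduces to v6 ∘ v4 ∘ v7 ∘ v5 ∘ v1 ∘ v3 ∘ v2
They disagree, so not equal.


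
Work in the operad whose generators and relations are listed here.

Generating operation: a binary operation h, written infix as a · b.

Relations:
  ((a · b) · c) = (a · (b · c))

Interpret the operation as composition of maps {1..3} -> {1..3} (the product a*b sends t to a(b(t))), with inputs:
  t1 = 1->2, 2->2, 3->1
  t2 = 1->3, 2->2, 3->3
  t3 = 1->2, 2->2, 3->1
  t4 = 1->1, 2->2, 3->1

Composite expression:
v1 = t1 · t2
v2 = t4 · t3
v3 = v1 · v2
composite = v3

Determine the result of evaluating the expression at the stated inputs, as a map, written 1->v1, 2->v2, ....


1->2, 2->2, 3->1

(t1 · t2) = 1->1, 2->2, 3->1
(t4 · t3) = 1->2, 2->2, 3->1
((t1 · t2) · (t4 · t3)) = 1->2, 2->2, 3->1


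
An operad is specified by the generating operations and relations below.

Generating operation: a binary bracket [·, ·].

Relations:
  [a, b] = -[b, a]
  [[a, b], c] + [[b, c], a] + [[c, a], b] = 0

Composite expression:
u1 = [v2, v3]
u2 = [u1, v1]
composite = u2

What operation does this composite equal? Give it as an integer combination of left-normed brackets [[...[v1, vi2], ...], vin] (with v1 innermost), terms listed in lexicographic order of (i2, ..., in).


Antisymmetry and Jacobi reduce to v1-anchored left-normed brackets.
Composite bracket: [[v2, v3], v1]
The bracket unfolds into 4 signed words via [a, b] = ab - ba (2^2 = 4).
Only words starting with v1 matter:
  the word v1v2v3 carries sign -1 and contributes -[[v1, v2], v3]
  the word v1v3v2 carries sign +1 and contributes +[[v1, v3], v2]

-[[v1, v2], v3] + [[v1, v3], v2]


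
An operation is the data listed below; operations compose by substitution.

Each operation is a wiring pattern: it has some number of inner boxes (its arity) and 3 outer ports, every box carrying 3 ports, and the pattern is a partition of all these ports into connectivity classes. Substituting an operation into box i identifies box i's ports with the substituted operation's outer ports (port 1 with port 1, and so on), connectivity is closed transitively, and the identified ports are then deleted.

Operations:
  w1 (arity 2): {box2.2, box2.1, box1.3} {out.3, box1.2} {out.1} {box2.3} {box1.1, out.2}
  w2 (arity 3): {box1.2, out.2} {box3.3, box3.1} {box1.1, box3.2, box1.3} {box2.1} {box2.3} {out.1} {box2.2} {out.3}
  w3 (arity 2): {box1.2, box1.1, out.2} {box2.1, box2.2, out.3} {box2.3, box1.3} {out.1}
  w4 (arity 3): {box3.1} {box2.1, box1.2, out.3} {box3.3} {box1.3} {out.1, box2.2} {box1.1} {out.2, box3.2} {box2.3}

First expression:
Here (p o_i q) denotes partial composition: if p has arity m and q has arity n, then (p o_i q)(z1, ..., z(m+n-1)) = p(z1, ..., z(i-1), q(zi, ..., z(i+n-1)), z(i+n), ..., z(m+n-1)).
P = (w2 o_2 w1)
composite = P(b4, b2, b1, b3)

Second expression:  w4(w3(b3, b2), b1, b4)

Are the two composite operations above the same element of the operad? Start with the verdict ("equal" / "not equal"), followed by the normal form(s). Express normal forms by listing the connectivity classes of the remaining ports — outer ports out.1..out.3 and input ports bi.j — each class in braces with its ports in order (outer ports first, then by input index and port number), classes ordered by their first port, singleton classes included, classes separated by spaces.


not equal: they reduce to {out.1} {out.2, b4.2} {out.3} {b1.1, b1.2, b2.3} {b1.3} {b2.1} {b2.2} {b3.1, b3.3} {b3.2, b4.1, b4.3} and {out.1, b1.2} {out.2, b4.2} {out.3, b1.1, b3.1, b3.2} {b1.3} {b2.1, b2.2} {b2.3, b3.3} {b4.1} {b4.3}

In normal form, the first expression is {out.1} {out.2, b4.2} {out.3} {b1.1, b1.2, b2.3} {b1.3} {b2.1} {b2.2} {b3.1, b3.3} {b3.2, b4.1, b4.3}
In normal form, the second expression is {out.1, b1.2} {out.2, b4.2} {out.3, b1.1, b3.1, b3.2} {b1.3} {b2.1, b2.2} {b2.3, b3.3} {b4.1} {b4.3}
They disagree, so not equal.


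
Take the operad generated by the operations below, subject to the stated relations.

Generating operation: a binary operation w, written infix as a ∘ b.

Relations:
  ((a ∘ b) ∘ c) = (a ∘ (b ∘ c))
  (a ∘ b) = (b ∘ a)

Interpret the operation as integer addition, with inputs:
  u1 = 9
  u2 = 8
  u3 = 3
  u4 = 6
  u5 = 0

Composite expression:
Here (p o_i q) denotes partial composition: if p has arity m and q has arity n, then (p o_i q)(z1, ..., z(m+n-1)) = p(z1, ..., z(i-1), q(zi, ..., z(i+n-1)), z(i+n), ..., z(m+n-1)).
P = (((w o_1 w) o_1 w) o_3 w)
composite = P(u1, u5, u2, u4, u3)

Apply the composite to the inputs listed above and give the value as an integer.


(u1 ∘ u5) = 9
(u2 ∘ u4) = 14
((u1 ∘ u5) ∘ (u2 ∘ u4)) = 23
(((u1 ∘ u5) ∘ (u2 ∘ u4)) ∘ u3) = 26

26


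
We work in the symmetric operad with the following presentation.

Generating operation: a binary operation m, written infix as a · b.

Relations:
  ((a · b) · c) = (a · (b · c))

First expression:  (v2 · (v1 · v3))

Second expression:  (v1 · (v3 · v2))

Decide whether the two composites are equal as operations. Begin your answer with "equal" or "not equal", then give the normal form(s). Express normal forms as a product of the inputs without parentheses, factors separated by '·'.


not equal; first: v2 · v1 · v3; second: v1 · v3 · v2

Normal form of the first expression: v2 · v1 · v3
Normal form of the second expression: v1 · v3 · v2
Different reductions; not equal.


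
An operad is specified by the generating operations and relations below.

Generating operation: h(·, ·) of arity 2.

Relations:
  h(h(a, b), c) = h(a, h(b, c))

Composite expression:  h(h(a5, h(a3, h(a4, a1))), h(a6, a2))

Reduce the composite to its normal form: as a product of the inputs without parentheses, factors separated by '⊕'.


a5 ⊕ a3 ⊕ a4 ⊕ a1 ⊕ a6 ⊕ a2

The h-tree's shape is irrelevant; the a-reading-order decides.
h(a4, a1) linearizes to a4 ⊕ a1
h(a3, h(a4, a1)) linearizes to a3 ⊕ a4 ⊕ a1
h(a5, h(a3, h(a4, a1))) linearizes to a5 ⊕ a3 ⊕ a4 ⊕ a1
h(a6, a2) linearizes to a6 ⊕ a2
h(h(a5, h(a3, h(a4, a1))), h(a6, a2)) linearizes to a5 ⊕ a3 ⊕ a4 ⊕ a1 ⊕ a6 ⊕ a2


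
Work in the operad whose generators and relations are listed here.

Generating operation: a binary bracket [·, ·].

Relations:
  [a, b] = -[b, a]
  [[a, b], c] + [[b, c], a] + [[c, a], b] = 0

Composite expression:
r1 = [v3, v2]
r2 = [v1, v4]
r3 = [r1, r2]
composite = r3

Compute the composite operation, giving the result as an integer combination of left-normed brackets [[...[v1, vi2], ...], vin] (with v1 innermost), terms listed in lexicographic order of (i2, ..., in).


[[[v1, v4], v2], v3] - [[[v1, v4], v3], v2]

Expand each bracket as ab - ba; the v1-initial words give the coefficients.
Composite bracket: [[v3, v2], [v1, v4]]
Each bracket splits as ab - ba, giving 8 signed words (2^3 = 8).
Only words starting with v1 matter:
  from v1v4v2v3, sign +1: term +[[[v1, v4], v2], v3]
  from v1v4v3v2, sign -1: term -[[[v1, v4], v3], v2]


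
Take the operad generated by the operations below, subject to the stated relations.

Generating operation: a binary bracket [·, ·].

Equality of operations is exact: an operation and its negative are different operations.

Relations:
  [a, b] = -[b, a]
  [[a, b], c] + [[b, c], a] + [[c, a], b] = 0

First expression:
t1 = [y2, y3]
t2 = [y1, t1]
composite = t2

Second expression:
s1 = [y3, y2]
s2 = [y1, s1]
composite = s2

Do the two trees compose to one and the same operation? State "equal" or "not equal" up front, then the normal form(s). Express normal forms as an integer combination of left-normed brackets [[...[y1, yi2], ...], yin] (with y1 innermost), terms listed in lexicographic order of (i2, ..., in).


not equal; first: [[y1, y2], y3] - [[y1, y3], y2]; second: -[[y1, y2], y3] + [[y1, y3], y2]

In normal form, the first expression is [[y1, y2], y3] - [[y1, y3], y2]
In normal form, the second expression is -[[y1, y2], y3] + [[y1, y3], y2]
Distinct normal forms: not equal.


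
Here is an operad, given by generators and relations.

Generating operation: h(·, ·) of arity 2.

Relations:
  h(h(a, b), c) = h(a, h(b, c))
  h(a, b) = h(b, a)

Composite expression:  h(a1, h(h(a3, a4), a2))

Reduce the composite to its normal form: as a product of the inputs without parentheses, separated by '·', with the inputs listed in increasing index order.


a1 · a2 · a3 · a4

Shape and order are irrelevant to h; the a-input set decides.
h(a3, a4) linearizes to a3 · a4
h(h(a3, a4), a2) linearizes to a3 · a4 · a2
h(a1, h(h(a3, a4), a2)) linearizes to a1 · a3 · a4 · a2
reordering the factors by index: a1 · a2 · a3 · a4


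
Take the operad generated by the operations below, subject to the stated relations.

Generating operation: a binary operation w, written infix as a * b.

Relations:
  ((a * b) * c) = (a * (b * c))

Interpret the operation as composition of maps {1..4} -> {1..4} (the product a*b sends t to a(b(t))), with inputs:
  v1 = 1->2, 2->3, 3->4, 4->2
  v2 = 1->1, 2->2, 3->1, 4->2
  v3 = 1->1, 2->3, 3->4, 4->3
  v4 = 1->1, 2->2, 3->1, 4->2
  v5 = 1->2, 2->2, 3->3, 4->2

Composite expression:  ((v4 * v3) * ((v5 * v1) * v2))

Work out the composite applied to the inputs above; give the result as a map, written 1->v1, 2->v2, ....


1->1, 2->2, 3->1, 4->2

(v4 * v3) = 1->1, 2->1, 3->2, 4->1
(v5 * v1) = 1->2, 2->3, 3->2, 4->2
((v5 * v1) * v2) = 1->2, 2->3, 3->2, 4->3
((v4 * v3) * ((v5 * v1) * v2)) = 1->1, 2->2, 3->1, 4->2


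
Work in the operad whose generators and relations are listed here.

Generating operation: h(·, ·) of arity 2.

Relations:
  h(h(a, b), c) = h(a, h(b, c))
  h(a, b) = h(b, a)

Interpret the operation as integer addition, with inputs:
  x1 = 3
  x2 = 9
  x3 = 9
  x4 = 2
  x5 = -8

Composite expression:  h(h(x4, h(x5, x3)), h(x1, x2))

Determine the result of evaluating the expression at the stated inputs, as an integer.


h(x5, x3) = 1
h(x4, h(x5, x3)) = 3
h(x1, x2) = 12
h(h(x4, h(x5, x3)), h(x1, x2)) = 15

15


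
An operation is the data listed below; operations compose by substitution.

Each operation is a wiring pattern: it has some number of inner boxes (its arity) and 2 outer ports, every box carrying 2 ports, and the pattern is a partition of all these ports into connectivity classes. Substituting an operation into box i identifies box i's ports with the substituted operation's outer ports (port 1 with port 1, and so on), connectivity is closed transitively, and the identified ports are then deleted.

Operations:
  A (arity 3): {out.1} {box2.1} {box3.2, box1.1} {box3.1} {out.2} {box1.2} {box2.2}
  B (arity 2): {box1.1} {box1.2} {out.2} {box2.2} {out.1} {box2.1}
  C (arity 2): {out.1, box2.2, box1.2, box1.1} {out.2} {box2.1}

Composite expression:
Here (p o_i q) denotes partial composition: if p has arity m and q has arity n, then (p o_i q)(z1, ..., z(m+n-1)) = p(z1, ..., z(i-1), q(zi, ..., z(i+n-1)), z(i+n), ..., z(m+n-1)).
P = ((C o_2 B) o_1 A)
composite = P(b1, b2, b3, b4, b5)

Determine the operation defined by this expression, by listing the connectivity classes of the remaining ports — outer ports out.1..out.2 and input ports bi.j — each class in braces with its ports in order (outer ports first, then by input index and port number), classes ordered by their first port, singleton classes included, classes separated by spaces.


{out.1} {out.2} {b1.1, b3.2} {b1.2} {b2.1} {b2.2} {b3.1} {b4.1} {b4.2} {b5.1} {b5.2}

Substituting into C glues patterns; closure does the rest.
through A, on inputs (b1, b2, b3): {out.1} {out.2} {b1.1, b3.2} {b1.2} {b2.1} {b2.2} {b3.1} (out.j = stage outer ports)
through B, on inputs (b4, b5): {out.1} {out.2} {b4.1} {b4.2} {b5.1} {b5.2} (out.j = stage outer ports)
through C, on inputs (b1, b2, b3, b4, b5): {out.1} {out.2} {b1.1, b3.2} {b1.2} {b2.1} {b2.2} {b3.1} {b4.1} {b4.2} {b5.1} {b5.2} (out.j = stage outer ports)


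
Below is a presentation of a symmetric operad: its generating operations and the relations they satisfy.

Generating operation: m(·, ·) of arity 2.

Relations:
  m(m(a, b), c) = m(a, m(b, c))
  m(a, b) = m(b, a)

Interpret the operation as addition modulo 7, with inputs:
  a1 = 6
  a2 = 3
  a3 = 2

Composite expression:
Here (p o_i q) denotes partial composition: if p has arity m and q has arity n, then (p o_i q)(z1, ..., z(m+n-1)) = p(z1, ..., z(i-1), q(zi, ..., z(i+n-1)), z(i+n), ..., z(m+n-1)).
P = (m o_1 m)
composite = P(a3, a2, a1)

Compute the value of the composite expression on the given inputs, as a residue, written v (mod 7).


4 (mod 7)

m(a3, a2) = 5
m(m(a3, a2), a1) = 4


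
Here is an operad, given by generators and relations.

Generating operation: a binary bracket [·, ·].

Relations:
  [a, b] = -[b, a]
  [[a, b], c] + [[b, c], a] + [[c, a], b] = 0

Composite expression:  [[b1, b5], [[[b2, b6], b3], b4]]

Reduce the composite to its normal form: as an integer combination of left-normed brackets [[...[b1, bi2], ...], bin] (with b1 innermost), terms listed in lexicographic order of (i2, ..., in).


[[[[[b1, b5], b2], b6], b3], b4] - [[[[[b1, b5], b3], b2], b6], b4] + [[[[[b1, b5], b3], b6], b2], b4] - [[[[[b1, b5], b4], b2], b6], b3] + [[[[[b1, b5], b4], b3], b2], b6] - [[[[[b1, b5], b4], b3], b6], b2] + [[[[[b1, b5], b4], b6], b2], b3] - [[[[[b1, b5], b6], b2], b3], b4]

Expand each bracket as ab - ba; the b1-initial words give the coefficients.
Composite bracket: [[b1, b5], [[[b2, b6], b3], b4]]
The bracket unfolds into 32 signed words via [a, b] = ab - ba (2^5 = 32).
The b1-initial words carry the normal form:
  from b1b5b2b6b3b4, sign +1: term +[[[[[b1, b5], b2], b6], b3], b4]
  from b1b5b3b2b6b4, sign -1: term -[[[[[b1, b5], b3], b2], b6], b4]
  from b1b5b3b6b2b4, sign +1: term +[[[[[b1, b5], b3], b6], b2], b4]
  from b1b5b4b2b6b3, sign -1: term -[[[[[b1, b5], b4], b2], b6], b3]
  from b1b5b4b3b2b6, sign +1: term +[[[[[b1, b5], b4], b3], b2], b6]
  from b1b5b4b3b6b2, sign -1: term -[[[[[b1, b5], b4], b3], b6], b2]
  from b1b5b4b6b2b3, sign +1: term +[[[[[b1, b5], b4], b6], b2], b3]
  from b1b5b6b2b3b4, sign -1: term -[[[[[b1, b5], b6], b2], b3], b4]


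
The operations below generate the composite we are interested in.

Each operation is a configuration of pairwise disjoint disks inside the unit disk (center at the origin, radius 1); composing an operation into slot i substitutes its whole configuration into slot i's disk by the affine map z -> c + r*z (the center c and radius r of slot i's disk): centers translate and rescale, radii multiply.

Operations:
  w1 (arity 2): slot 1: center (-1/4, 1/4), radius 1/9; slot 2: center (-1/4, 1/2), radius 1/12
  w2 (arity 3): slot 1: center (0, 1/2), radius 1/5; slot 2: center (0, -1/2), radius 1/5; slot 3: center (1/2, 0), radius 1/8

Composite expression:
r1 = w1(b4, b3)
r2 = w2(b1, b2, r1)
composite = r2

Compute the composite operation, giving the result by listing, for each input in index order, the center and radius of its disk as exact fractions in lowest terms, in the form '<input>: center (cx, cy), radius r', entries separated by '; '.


b1: center (0, 1/2), radius 1/5; b2: center (0, -1/2), radius 1/5; b3: center (15/32, 1/16), radius 1/96; b4: center (15/32, 1/32), radius 1/72

Affine substitution under w2: radii multiply and b-centers shift.
b1 passes through 1 substitution, ending at center (0, 1/2), radius 1/5
b2 passes through 1 substitution, ending at center (0, -1/2), radius 1/5
b4 passes through 2 substitutions, ending at center (15/32, 1/32), radius 1/72
b3 passes through 2 substitutions, ending at center (15/32, 1/16), radius 1/96


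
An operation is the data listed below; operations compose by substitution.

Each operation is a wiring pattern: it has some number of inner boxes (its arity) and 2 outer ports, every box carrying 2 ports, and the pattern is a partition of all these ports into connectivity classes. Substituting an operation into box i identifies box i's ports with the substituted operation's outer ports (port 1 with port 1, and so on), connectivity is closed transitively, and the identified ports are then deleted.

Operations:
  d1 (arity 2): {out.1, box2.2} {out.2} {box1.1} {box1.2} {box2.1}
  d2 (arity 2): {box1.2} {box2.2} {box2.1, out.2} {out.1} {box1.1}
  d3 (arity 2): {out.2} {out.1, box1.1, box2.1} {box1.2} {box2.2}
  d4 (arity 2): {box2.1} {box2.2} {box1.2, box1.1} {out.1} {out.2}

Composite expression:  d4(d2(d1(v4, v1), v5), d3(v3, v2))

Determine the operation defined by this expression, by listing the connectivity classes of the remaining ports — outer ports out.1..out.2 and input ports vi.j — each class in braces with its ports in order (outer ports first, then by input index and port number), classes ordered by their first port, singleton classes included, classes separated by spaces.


{out.1} {out.2} {v1.1} {v1.2} {v2.1, v3.1} {v2.2} {v3.2} {v4.1} {v4.2} {v5.1} {v5.2}


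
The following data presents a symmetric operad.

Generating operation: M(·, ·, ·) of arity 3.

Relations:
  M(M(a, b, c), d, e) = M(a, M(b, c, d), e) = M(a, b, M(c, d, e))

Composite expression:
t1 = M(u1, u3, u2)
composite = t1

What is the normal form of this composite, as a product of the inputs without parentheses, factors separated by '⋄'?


u1 ⋄ u3 ⋄ u2

Under associativity of M, the answer is the u's in reading order.
M(u1, u3, u2) linearizes to u1 ⋄ u3 ⋄ u2


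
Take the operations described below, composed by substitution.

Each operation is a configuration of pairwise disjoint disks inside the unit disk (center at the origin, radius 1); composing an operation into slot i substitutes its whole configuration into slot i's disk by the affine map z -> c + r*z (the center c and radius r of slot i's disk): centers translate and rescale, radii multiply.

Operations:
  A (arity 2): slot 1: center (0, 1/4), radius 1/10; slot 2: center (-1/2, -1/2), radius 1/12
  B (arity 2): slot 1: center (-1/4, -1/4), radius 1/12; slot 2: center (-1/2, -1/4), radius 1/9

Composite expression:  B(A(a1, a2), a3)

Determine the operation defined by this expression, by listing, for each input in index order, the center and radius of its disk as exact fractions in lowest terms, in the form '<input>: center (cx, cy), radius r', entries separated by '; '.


a1: center (-1/4, -11/48), radius 1/120; a2: center (-7/24, -7/24), radius 1/144; a3: center (-1/2, -1/4), radius 1/9

Only the slot chain above each a matters under B; compose those maps.
input a1: applying the 2 nested substitutions gives center (-1/4, -11/48), radius 1/120
input a2: applying the 2 nested substitutions gives center (-7/24, -7/24), radius 1/144
input a3: applying the 1 nested substitution gives center (-1/2, -1/4), radius 1/9


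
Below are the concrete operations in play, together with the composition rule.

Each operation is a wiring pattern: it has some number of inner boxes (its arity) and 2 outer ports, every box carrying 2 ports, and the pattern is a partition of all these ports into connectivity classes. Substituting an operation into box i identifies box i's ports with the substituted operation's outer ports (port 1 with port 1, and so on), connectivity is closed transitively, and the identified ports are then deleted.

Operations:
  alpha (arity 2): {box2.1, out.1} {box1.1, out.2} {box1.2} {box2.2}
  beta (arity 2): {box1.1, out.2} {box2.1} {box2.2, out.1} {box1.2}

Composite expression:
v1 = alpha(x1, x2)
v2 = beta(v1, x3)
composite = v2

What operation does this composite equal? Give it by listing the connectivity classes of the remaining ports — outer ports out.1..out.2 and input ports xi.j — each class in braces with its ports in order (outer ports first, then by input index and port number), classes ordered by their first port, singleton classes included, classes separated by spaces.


Connectivity passes through glued beta-boundaries; trace each wire chain.
stage alpha: inputs (x1, x2), connectivity {out.1, x2.1} {out.2, x1.1} {x1.2} {x2.2}, out.j its boundary
stage beta: inputs (x1, x2, x3), connectivity {out.1, x3.2} {out.2, x2.1} {x1.1} {x1.2} {x2.2} {x3.1}, out.j its boundary

{out.1, x3.2} {out.2, x2.1} {x1.1} {x1.2} {x2.2} {x3.1}


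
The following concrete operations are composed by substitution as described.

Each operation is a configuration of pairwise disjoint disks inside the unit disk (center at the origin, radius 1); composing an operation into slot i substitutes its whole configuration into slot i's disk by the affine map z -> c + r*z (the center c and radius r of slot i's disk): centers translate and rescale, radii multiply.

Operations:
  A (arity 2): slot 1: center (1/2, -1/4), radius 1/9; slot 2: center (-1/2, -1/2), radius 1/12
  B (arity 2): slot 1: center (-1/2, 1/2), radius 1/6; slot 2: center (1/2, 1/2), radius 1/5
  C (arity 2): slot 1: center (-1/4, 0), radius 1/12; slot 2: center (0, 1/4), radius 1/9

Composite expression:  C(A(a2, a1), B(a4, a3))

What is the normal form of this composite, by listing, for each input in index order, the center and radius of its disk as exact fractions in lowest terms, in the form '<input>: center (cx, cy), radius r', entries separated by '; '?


Each a-disk chains the slot maps above it in C; radii multiply.
a2 passes through 2 substitutions, ending at center (-5/24, -1/48), radius 1/108
a1 passes through 2 substitutions, ending at center (-7/24, -1/24), radius 1/144
a4 passes through 2 substitutions, ending at center (-1/18, 11/36), radius 1/54
a3 passes through 2 substitutions, ending at center (1/18, 11/36), radius 1/45

a1: center (-7/24, -1/24), radius 1/144; a2: center (-5/24, -1/48), radius 1/108; a3: center (1/18, 11/36), radius 1/45; a4: center (-1/18, 11/36), radius 1/54


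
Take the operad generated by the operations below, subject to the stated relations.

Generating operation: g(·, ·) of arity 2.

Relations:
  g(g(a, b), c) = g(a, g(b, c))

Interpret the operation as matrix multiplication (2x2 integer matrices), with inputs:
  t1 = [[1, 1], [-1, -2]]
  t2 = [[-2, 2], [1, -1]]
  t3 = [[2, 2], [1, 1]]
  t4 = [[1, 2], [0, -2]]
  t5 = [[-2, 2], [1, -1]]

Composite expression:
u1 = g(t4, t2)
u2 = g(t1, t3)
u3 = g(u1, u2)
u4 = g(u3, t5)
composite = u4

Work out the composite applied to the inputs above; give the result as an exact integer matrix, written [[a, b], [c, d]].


g(t4, t2) = [[0, 0], [-2, 2]]
g(t1, t3) = [[3, 3], [-4, -4]]
g(g(t4, t2), g(t1, t3)) = [[0, 0], [-14, -14]]
g(g(g(t4, t2), g(t1, t3)), t5) = [[0, 0], [14, -14]]

[[0, 0], [14, -14]]


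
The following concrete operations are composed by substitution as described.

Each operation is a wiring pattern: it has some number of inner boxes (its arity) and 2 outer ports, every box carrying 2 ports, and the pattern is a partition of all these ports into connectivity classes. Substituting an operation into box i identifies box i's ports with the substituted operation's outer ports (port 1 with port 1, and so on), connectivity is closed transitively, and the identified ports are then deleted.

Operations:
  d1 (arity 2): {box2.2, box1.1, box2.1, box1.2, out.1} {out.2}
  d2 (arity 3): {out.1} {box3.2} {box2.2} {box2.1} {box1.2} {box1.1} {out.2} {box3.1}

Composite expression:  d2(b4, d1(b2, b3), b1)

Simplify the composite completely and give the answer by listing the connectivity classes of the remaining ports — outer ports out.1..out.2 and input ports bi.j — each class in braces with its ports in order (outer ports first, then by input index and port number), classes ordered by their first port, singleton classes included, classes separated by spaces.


{out.1} {out.2} {b1.1} {b1.2} {b2.1, b2.2, b3.1, b3.2} {b4.1} {b4.2}

After gluing at d2, chains via deleted ports link the b-ports.
d1 over (b2, b3) gives {out.1, b2.1, b2.2, b3.1, b3.2} {out.2}, out.j being that stage's outer ports
d2 over (b4, b2, b3, b1) gives {out.1} {out.2} {b1.1} {b1.2} {b2.1, b2.2, b3.1, b3.2} {b4.1} {b4.2}, out.j being that stage's outer ports


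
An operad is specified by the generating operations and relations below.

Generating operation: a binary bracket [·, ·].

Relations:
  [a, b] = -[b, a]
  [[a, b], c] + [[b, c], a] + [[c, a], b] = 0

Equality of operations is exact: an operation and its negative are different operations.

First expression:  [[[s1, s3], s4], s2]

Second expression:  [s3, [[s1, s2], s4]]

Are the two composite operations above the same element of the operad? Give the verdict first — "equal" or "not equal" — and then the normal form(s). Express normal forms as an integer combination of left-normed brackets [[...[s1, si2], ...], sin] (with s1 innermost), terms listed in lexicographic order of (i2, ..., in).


not equal; the first gives [[[s1, s3], s4], s2] and the second -[[[s1, s2], s4], s3]

Reducing the first expression gives [[[s1, s3], s4], s2]
Reducing the second expression gives -[[[s1, s2], s4], s3]
They disagree, so not equal.


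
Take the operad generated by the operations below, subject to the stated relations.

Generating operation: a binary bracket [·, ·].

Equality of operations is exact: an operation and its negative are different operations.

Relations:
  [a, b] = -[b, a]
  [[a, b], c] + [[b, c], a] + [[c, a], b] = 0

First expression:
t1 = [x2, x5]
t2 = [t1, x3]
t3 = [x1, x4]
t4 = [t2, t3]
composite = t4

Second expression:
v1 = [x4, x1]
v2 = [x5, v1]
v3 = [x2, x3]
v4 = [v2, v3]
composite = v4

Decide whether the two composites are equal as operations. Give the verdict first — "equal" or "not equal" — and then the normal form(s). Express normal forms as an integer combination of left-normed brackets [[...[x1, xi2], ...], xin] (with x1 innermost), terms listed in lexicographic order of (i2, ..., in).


not equal — first -[[[[x1, x4], x2], x5], x3] + [[[[x1, x4], x3], x2], x5] - [[[[x1, x4], x3], x5], x2] + [[[[x1, x4], x5], x2], x3], second [[[[x1, x4], x5], x2], x3] - [[[[x1, x4], x5], x3], x2]

Normal form of the first expression: -[[[[x1, x4], x2], x5], x3] + [[[[x1, x4], x3], x2], x5] - [[[[x1, x4], x3], x5], x2] + [[[[x1, x4], x5], x2], x3]
Normal form of the second expression: [[[[x1, x4], x5], x2], x3] - [[[[x1, x4], x5], x3], x2]
Distinct normal forms: not equal.


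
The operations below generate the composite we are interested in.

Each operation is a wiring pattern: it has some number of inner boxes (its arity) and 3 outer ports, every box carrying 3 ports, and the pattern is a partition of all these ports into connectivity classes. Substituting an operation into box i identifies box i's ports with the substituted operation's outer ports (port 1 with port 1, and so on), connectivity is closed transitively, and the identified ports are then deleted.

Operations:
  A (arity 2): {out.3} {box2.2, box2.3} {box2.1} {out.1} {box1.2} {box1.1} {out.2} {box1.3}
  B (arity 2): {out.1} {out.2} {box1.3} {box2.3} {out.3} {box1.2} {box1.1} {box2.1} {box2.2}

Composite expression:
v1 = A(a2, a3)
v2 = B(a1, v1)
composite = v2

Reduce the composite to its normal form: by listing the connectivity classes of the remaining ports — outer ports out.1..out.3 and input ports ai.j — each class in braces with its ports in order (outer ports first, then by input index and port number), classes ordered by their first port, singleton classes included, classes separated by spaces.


{out.1} {out.2} {out.3} {a1.1} {a1.2} {a1.3} {a2.1} {a2.2} {a2.3} {a3.1} {a3.2, a3.3}

Treat the ports identified at B as solder joints: merge, then drop.
after A, the pattern on (a2, a3) reads {out.1} {out.2} {out.3} {a2.1} {a2.2} {a2.3} {a3.1} {a3.2, a3.3} (out.j = its outer ports)
after B, the pattern on (a1, a2, a3) reads {out.1} {out.2} {out.3} {a1.1} {a1.2} {a1.3} {a2.1} {a2.2} {a2.3} {a3.1} {a3.2, a3.3} (out.j = its outer ports)


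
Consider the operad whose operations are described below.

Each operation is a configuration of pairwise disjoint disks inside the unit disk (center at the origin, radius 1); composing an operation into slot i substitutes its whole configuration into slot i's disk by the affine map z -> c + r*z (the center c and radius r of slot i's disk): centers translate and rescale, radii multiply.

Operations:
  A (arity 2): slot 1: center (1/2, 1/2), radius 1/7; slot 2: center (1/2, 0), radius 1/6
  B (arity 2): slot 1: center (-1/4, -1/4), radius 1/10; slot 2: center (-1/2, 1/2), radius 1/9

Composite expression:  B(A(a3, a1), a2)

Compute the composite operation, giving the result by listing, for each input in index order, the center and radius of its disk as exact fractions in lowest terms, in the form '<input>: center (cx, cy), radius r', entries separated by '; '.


Below B, radii multiply path by path; the a-disk centers shift.
for a3, the 2-step affine chain lands on center (-1/5, -1/5), radius 1/70
for a1, the 2-step affine chain lands on center (-1/5, -1/4), radius 1/60
for a2, the 1-step affine chain lands on center (-1/2, 1/2), radius 1/9

a1: center (-1/5, -1/4), radius 1/60; a2: center (-1/2, 1/2), radius 1/9; a3: center (-1/5, -1/5), radius 1/70
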